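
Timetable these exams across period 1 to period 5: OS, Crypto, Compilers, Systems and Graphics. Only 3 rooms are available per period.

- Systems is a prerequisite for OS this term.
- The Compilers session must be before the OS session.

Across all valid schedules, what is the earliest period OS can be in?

period 2

Precedence pushes OS to at least period 2.
OS at period 2 is achievable: OS -> period 2, Systems -> period 1, Compilers -> period 1, Graphics -> period 2, Crypto -> period 1.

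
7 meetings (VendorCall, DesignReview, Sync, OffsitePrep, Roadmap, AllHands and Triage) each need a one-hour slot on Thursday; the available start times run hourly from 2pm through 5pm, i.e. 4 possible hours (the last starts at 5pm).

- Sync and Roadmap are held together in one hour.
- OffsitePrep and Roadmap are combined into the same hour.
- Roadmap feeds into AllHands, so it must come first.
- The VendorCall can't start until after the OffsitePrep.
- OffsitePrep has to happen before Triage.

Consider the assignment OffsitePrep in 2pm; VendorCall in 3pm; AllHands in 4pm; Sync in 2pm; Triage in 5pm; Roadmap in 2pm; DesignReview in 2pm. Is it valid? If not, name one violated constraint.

Valid

OffsitePrep has to happen before Triage — holds.
Roadmap feeds into AllHands, so it must come first — holds.
OffsitePrep and Roadmap are combined into the same hour — holds.
The VendorCall can't start until after the OffsitePrep — holds.
Sync and Roadmap are held together in one hour — holds.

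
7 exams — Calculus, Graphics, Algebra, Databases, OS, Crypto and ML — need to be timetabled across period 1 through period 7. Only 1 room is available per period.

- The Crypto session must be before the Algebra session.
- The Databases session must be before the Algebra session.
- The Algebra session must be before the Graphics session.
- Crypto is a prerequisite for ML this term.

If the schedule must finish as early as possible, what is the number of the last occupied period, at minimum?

The precedence chain requires at least 3 distinct periods.
With at most 1 per period and 7 exams, at least 7 periods are needed.
7 works (last occupied period: period 7): for example OS in period 7; Databases in period 2; Crypto in period 1; ML in period 5; Calculus in period 6; Algebra in period 3; Graphics in period 4.

period 7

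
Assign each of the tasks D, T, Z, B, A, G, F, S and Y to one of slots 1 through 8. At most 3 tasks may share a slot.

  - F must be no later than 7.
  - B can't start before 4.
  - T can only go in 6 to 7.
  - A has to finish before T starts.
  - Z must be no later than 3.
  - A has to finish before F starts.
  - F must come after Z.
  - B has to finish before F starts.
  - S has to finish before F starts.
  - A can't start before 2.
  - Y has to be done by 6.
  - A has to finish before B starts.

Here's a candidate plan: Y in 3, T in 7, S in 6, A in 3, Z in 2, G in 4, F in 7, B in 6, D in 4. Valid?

Y has to be done by 6 — holds.
B can't start before 4 — holds.
S has to finish before F starts — holds.
F must come after Z — holds.
A has to finish before F starts — holds.
A has to finish before T starts — holds.
T can only go in 6 to 7 — holds.
Z must be no later than 3 — holds.
B has to finish before F starts — holds.
At most 3 tasks may share a slot — holds.
A has to finish before B starts — holds.
F must be no later than 7 — holds.
A can't start before 2 — holds.

Yes, all constraints hold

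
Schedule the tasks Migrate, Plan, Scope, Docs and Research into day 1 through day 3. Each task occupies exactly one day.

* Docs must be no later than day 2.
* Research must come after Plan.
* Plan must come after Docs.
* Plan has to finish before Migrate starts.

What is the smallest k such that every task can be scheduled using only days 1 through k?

The precedence chain requires at least 3 distinct days.
3 works (last occupied day: day 3): for example Research=day 3; Plan=day 2; Migrate=day 3; Docs=day 1; Scope=day 1.

3 days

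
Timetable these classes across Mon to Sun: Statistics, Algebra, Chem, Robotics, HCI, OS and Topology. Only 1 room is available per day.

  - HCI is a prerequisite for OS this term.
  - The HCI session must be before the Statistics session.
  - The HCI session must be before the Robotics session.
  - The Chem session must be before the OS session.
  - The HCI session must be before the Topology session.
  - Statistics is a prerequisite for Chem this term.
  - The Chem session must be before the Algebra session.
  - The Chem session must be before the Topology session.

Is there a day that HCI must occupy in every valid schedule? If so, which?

Downstream work caps HCI at Thu.
So HCI is pinned to Mon.

Mon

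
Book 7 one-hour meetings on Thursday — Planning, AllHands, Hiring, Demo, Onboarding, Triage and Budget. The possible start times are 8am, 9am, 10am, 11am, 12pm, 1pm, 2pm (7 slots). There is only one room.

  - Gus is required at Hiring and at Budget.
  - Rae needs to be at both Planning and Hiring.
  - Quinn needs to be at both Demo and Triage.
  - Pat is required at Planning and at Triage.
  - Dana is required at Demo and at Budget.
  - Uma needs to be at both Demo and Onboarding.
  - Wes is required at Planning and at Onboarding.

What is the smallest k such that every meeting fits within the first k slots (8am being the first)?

7 slots

With at most 1 per slot and 7 meetings, at least 7 slots are needed.
7 works (last occupied slot: 2pm): for example Hiring -> 10am; Onboarding -> 12pm; Demo -> 11am; Triage -> 1pm; AllHands -> 9am; Budget -> 2pm; Planning -> 8am.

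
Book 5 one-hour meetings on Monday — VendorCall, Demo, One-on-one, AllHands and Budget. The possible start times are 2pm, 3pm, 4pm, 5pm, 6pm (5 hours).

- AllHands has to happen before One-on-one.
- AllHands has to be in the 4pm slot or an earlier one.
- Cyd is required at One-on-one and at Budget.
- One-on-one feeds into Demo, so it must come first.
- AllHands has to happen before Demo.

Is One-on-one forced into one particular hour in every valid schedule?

One-on-one can be 3pm (e.g. Budget -> 2pm; VendorCall -> 2pm; One-on-one -> 3pm; Demo -> 4pm; AllHands -> 2pm) or 4pm (e.g. One-on-one in 4pm, Demo in 5pm, Budget in 2pm, AllHands in 2pm, VendorCall in 2pm).

No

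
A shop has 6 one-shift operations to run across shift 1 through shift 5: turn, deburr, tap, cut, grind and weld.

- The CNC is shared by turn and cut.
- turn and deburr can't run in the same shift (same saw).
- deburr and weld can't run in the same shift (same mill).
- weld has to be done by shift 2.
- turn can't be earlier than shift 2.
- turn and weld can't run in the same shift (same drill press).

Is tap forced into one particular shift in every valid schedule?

No

tap can be shift 1 (e.g. deburr=shift 3, weld=shift 1, grind=shift 1, turn=shift 2, cut=shift 1, tap=shift 1) or shift 2 (e.g. turn=shift 2; weld=shift 1; cut=shift 1; tap=shift 2; grind=shift 1; deburr=shift 3).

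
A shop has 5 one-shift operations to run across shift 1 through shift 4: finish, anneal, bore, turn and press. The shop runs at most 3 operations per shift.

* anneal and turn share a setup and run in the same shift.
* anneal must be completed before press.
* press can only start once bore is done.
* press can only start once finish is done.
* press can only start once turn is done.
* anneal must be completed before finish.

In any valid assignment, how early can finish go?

Precedence pushes finish to at least shift 2; downstream work caps finish at shift 3.
finish at shift 2 is achievable: finish=shift 2, press=shift 3, anneal=shift 1, turn=shift 1, bore=shift 1.

shift 2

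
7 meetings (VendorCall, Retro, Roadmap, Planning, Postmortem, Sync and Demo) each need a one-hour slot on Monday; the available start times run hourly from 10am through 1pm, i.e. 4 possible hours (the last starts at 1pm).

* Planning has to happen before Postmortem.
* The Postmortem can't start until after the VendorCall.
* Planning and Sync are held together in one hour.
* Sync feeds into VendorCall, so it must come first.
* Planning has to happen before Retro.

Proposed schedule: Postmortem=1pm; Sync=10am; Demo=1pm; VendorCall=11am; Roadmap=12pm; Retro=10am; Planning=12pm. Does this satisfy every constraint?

Planning and Sync are held together in one hour — violated.
Planning has to happen before Retro — violated.
Sync feeds into VendorCall, so it must come first — holds.
The Postmortem can't start until after the VendorCall — holds.
Planning has to happen before Postmortem — holds.

No — it violates: Planning has to happen before Retro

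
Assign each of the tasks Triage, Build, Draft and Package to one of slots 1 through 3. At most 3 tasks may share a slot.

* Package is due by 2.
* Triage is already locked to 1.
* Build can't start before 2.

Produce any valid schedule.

Triage in 1, Package in 1, Build in 2, Draft in 1

Checking: Package=1 in [1,2]; Triage=1 in [1,1]; Build=2 in [2,3]; max 3 per slot (cap 3).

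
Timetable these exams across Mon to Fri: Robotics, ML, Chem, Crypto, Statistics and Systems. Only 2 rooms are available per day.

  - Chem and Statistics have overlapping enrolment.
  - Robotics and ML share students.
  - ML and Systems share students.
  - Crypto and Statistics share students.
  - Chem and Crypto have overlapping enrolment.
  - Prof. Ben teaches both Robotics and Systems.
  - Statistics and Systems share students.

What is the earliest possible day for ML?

ML at Mon is achievable: Robotics in Tue, Statistics in Wed, Chem in Mon, ML in Mon, Crypto in Tue, Systems in Thu.

Mon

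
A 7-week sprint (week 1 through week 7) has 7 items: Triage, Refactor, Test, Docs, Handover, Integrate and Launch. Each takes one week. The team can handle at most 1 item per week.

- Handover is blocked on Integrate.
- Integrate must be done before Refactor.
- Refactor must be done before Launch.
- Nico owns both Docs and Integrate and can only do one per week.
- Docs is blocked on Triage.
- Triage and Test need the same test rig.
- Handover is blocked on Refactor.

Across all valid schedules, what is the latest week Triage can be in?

Downstream work caps Triage at week 6.
Triage at week 6 is achievable: Docs=week 7, Refactor=week 2, Launch=week 4, Handover=week 3, Integrate=week 1, Triage=week 6, Test=week 5.

week 6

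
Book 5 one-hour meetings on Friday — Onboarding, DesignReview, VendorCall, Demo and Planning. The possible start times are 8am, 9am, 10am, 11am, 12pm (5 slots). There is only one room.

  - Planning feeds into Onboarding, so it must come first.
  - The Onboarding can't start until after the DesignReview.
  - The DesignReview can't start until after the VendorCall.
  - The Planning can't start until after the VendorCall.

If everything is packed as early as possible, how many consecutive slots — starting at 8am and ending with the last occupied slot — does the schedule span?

5 slots

The precedence chain requires at least 3 distinct slots.
With at most 1 per slot and 5 meetings, at least 5 slots are needed.
5 works (last occupied slot: 12pm): for example Demo=12pm, VendorCall=8am, Onboarding=11am, DesignReview=9am, Planning=10am.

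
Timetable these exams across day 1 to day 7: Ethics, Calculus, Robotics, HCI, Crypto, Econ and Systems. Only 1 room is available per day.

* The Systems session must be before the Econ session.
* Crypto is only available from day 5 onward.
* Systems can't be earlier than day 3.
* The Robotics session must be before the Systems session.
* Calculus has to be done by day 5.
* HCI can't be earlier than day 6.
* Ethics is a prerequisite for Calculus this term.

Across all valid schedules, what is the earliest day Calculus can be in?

Precedence pushes Calculus to at least day 2; Calculus's own window allows nothing later than day 5.
Calculus at day 2 is achievable: Crypto in day 5; Econ in day 7; Robotics in day 3; HCI in day 6; Systems in day 4; Ethics in day 1; Calculus in day 2.

day 2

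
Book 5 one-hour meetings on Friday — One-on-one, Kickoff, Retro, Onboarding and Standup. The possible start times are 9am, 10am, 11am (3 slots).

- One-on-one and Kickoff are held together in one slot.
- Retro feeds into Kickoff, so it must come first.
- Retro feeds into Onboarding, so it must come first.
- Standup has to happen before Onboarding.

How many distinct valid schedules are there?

Splitting on One-on-one: it can be 10am (3), 11am (5). Listing each branch's schedules as (Kickoff, Retro, Onboarding, Standup):
One-on-one=10am: (10am,9am,10am,9am) (10am,9am,11am,9am) (10am,9am,11am,10am) — 3.
One-on-one=11am: (11am,9am,10am,9am) (11am,9am,11am,9am) (11am,9am,11am,10am) (11am,10am,11am,9am) (11am,10am,11am,10am) — 5.
Summing: 3 + 5 = 8.

8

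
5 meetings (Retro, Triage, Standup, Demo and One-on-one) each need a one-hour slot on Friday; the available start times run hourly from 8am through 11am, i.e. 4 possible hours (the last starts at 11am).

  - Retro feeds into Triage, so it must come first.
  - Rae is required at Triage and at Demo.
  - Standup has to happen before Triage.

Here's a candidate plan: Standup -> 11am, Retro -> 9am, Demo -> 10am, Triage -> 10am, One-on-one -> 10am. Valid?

Standup has to happen before Triage — violated.
Rae is required at Triage and at Demo — violated.
Retro feeds into Triage, so it must come first — holds.

No — it violates: Standup has to happen before Triage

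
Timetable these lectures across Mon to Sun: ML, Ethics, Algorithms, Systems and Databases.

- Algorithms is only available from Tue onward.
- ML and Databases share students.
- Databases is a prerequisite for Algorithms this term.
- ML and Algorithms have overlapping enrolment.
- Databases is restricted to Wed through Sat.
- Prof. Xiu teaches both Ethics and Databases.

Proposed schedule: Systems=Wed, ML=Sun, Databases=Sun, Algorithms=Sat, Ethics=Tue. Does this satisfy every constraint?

Invalid. Databases is restricted to Wed through Sat.

ML and Databases share students — violated.
Prof. Xiu teaches both Ethics and Databases — holds.
Databases is a prerequisite for Algorithms this term — violated.
Databases is restricted to Wed through Sat — violated.
Algorithms is only available from Tue onward — holds.
ML and Algorithms have overlapping enrolment — holds.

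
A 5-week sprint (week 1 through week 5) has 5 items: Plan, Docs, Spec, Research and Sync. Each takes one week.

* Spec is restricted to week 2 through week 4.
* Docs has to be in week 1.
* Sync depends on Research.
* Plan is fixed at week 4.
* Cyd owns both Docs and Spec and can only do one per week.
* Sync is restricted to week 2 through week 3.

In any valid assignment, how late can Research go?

week 2

Downstream work caps Research at week 2.
Research at week 2 is achievable: Spec in week 2, Research in week 2, Sync in week 3, Plan in week 4, Docs in week 1.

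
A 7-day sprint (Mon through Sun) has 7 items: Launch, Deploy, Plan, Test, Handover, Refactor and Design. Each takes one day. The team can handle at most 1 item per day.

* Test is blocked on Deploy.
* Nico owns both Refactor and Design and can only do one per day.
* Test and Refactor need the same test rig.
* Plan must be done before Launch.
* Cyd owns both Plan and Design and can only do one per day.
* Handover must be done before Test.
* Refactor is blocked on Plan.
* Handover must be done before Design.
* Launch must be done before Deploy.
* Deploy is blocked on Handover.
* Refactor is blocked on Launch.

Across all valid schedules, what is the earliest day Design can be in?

Precedence pushes Design to at least Tue.
Design at Tue is achievable: Plan=Wed, Design=Tue, Handover=Mon, Test=Sat, Deploy=Fri, Launch=Thu, Refactor=Sun.

Tue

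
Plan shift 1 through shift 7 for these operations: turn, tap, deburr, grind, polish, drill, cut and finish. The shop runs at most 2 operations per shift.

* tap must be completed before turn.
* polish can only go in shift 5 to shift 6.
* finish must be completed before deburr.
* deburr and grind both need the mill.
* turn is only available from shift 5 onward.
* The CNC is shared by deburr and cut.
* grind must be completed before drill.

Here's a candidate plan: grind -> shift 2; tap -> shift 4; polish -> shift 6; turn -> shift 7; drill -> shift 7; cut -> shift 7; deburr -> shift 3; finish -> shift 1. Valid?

No. The shop runs at most 2 operations per shift is not satisfied.

deburr and grind both need the mill — holds.
turn is only available from shift 5 onward — holds.
tap must be completed before turn — holds.
The shop runs at most 2 operations per shift — violated.
grind must be completed before drill — holds.
finish must be completed before deburr — holds.
polish can only go in shift 5 to shift 6 — holds.
The CNC is shared by deburr and cut — holds.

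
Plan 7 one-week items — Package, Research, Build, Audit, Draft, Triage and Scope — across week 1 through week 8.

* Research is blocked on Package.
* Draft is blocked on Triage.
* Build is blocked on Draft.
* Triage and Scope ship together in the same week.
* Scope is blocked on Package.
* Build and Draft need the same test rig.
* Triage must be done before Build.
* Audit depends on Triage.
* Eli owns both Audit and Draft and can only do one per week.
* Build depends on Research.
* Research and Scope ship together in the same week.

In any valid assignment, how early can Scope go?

week 2

Precedence pushes Scope to at least week 2; Scope must be in the same week as Triage, which can't be after week 6, so Scope is at most week 6.
Scope at week 2 is achievable: Audit=week 4; Draft=week 3; Research=week 2; Package=week 1; Build=week 4; Triage=week 2; Scope=week 2.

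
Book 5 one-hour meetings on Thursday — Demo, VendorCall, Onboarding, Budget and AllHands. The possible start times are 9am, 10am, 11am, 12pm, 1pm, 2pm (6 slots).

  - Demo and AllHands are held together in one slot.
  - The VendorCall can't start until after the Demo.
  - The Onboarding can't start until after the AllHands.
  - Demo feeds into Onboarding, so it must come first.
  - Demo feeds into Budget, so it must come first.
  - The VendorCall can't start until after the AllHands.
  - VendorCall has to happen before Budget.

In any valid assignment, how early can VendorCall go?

10am

Precedence pushes VendorCall to at least 10am; downstream work caps VendorCall at 1pm.
VendorCall at 10am is achievable: Onboarding -> 10am, Demo -> 9am, VendorCall -> 10am, AllHands -> 9am, Budget -> 11am.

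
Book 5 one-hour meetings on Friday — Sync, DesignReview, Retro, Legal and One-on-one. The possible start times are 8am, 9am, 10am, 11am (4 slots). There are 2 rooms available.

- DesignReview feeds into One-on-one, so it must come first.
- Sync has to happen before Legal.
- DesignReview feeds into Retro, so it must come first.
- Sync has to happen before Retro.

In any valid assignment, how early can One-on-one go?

9am

Precedence pushes One-on-one to at least 9am.
One-on-one at 9am is achievable: Legal -> 10am, Sync -> 8am, DesignReview -> 8am, Retro -> 9am, One-on-one -> 9am.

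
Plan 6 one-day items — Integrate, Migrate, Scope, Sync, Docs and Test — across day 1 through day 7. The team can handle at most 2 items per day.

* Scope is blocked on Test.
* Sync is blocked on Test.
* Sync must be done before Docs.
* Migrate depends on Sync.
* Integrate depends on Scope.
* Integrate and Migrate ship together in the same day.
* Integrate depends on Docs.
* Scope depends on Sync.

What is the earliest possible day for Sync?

Precedence pushes Sync to at least day 2; downstream work caps Sync at day 5.
Sync at day 2 is achievable: Integrate=day 4; Sync=day 2; Scope=day 3; Migrate=day 4; Test=day 1; Docs=day 3.

day 2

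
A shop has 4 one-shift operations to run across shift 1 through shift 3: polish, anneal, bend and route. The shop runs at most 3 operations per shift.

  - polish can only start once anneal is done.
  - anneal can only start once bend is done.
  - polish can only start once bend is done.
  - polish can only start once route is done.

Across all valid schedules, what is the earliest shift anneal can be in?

shift 2

Precedence pushes anneal to at least shift 2; downstream work caps anneal at shift 2.
anneal at shift 2 is achievable: bend=shift 1, polish=shift 3, route=shift 1, anneal=shift 2.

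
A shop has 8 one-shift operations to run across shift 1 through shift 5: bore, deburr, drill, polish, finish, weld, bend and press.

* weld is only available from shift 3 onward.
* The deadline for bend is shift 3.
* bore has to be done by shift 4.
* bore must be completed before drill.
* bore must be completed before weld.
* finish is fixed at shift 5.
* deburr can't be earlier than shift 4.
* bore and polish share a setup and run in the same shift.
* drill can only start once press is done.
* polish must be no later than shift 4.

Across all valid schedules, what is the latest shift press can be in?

Downstream work caps press at shift 4.
press at shift 4 is achievable: finish in shift 5; weld in shift 3; polish in shift 1; drill in shift 5; deburr in shift 4; bend in shift 1; press in shift 4; bore in shift 1.

shift 4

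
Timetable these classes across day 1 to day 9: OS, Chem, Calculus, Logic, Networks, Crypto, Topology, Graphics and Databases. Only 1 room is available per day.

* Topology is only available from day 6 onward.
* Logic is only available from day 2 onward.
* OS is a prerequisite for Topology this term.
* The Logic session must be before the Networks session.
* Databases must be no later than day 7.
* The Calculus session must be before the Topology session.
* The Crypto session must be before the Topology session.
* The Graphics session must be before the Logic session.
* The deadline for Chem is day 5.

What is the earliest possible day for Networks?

Precedence pushes Networks to at least day 3.
Networks at day 3 is achievable: Calculus -> day 7; Graphics -> day 1; Chem -> day 4; Crypto -> day 8; Topology -> day 9; OS -> day 6; Databases -> day 5; Logic -> day 2; Networks -> day 3.

day 3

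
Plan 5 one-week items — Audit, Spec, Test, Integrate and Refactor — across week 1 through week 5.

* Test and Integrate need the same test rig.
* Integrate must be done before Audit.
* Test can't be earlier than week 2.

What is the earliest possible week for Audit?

week 2

Precedence pushes Audit to at least week 2.
Audit at week 2 is achievable: Test=week 2, Refactor=week 1, Integrate=week 1, Spec=week 1, Audit=week 2.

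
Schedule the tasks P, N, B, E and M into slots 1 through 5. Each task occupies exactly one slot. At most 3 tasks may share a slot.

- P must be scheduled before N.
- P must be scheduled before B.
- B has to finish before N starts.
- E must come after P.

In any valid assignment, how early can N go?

3

Precedence pushes N to at least 3.
N at 3 is achievable: P=1, E=2, B=2, M=1, N=3.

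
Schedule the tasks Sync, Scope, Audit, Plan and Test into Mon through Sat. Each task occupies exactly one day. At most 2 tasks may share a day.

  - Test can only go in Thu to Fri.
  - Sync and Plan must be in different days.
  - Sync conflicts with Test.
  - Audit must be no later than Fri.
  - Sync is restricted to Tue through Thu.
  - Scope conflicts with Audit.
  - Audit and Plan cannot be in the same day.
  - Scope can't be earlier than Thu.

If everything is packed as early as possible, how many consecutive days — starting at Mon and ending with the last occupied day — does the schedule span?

4

With at most 2 per day and 5 tasks, at least 3 days are needed.
Scope can't be placed before Thu — that is day 4 counting from Mon — so the schedule must run through at least 4 days.
4 works (last occupied day: Thu): for example Sync in Tue, Audit in Mon, Plan in Wed, Test in Thu, Scope in Thu.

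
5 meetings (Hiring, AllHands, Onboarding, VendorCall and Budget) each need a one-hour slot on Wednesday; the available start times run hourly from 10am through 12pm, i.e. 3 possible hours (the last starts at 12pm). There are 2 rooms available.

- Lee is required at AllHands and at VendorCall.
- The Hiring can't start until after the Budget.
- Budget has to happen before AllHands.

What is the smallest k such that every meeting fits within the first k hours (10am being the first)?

3

The precedence chain requires at least 2 distinct hours.
With at most 2 per hour and 5 meetings, at least 3 hours are needed.
3 works (last occupied hour: 12pm): for example Onboarding=10am, VendorCall=12pm, Hiring=11am, AllHands=11am, Budget=10am.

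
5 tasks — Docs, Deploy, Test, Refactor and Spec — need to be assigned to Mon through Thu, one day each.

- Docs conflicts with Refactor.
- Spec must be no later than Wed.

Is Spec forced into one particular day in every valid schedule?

Spec can be Mon (e.g. Refactor=Tue; Docs=Mon; Deploy=Mon; Test=Mon; Spec=Mon) or Tue (e.g. Docs -> Mon, Test -> Mon, Deploy -> Mon, Spec -> Tue, Refactor -> Tue).

No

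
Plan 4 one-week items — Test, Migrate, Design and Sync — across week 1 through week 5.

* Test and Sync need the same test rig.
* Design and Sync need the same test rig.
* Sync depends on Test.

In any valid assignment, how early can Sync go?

Precedence pushes Sync to at least week 2.
Sync at week 2 is achievable: Design=week 1, Sync=week 2, Test=week 1, Migrate=week 1.

week 2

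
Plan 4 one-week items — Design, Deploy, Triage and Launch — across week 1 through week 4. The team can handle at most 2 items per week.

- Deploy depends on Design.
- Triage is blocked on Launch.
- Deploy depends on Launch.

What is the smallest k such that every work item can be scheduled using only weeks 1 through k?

The precedence chain requires at least 2 distinct weeks.
With at most 2 per week and 4 work items, at least 2 weeks are needed.
2 works (last occupied week: week 2): for example Design=week 1, Triage=week 2, Deploy=week 2, Launch=week 1.

2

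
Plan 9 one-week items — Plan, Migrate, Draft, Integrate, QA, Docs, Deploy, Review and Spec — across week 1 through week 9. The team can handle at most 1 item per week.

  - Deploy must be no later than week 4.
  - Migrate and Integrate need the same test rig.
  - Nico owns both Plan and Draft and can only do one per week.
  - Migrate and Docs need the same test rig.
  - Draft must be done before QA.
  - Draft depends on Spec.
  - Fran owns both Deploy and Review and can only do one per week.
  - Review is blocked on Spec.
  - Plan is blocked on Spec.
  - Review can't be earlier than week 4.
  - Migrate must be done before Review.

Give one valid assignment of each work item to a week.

Deploy in week 1; Review in week 4; Plan in week 6; Draft in week 5; QA in week 7; Migrate in week 3; Integrate in week 8; Spec in week 2; Docs in week 9

Checking: Draft(week 5) before QA(week 7); Spec(week 2) before Review(week 4); Spec(week 2) before Draft(week 5); Spec(week 2) before Plan(week 6); Migrate(week 3) before Review(week 4); Plan(week 6) != Draft(week 5); Migrate(week 3) != Docs(week 9); Migrate(week 3) != Integrate(week 8); Deploy(week 1) != Review(week 4); Review=week 4 in [week 4,week 9]; Deploy=week 1 in [week 1,week 4]; max 1 per week (cap 1).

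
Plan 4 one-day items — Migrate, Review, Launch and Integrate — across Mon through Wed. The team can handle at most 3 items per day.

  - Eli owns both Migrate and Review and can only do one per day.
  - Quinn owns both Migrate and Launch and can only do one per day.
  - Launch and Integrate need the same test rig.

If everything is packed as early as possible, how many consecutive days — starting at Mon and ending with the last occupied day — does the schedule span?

2

With at most 3 per day and 4 tasks, at least 2 days are needed.
2 works (last occupied day: Tue): for example Review -> Tue, Integrate -> Mon, Migrate -> Mon, Launch -> Tue.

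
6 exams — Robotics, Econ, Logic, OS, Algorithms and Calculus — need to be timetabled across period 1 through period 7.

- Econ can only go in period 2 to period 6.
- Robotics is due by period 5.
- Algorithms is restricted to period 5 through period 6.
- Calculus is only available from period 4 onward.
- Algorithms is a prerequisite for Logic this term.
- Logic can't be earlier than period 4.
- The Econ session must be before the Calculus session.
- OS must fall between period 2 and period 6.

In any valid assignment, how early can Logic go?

Logic is available from period 4; precedence pushes Logic to at least period 6.
Logic at period 6 is achievable: Calculus -> period 4; OS -> period 2; Logic -> period 6; Algorithms -> period 5; Robotics -> period 1; Econ -> period 2.

period 6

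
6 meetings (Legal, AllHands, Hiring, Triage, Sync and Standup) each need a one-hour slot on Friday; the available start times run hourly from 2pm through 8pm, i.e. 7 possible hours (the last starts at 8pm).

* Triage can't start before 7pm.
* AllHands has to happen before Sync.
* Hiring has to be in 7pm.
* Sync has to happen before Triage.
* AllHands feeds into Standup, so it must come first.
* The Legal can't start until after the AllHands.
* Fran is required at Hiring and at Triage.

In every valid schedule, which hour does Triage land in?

Triage's window is 7pm–8pm.
Hiring is fixed at 7pm, and Triage can't share a hour with Hiring.
So Triage must be 8pm.

8pm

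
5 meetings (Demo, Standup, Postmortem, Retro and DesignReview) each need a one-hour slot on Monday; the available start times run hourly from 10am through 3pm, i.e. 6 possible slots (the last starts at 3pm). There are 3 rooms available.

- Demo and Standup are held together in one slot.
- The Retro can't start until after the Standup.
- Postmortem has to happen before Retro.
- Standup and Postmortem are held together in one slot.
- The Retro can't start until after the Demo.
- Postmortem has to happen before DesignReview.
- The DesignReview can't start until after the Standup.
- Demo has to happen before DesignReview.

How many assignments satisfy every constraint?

Splitting on Demo: it can be 10am (25), 11am (16), 12pm (9), 1pm (4), 2pm (1). Listing each branch's schedules as (Standup, Postmortem, Retro, DesignReview):
Demo=10am: (10am,10am,11am,11am) (10am,10am,11am,12pm) (10am,10am,11am,1pm) (10am,10am,11am,2pm) (10am,10am,11am,3pm) (10am,10am,12pm,11am) (10am,10am,12pm,12pm) (10am,10am,12pm,1pm) (10am,10am,12pm,2pm) (10am,10am,12pm,3pm) (10am,10am,1pm,11am) (10am,10am,1pm,12pm) (10am,10am,1pm,1pm) (10am,10am,1pm,2pm) (10am,10am,1pm,3pm) (10am,10am,2pm,11am) (10am,10am,2pm,12pm) (10am,10am,2pm,1pm) (10am,10am,2pm,2pm) (10am,10am,2pm,3pm) (10am,10am,3pm,11am) (10am,10am,3pm,12pm) (10am,10am,3pm,1pm) (10am,10am,3pm,2pm) (10am,10am,3pm,3pm) — 25.
Demo=11am: (11am,11am,12pm,12pm) (11am,11am,12pm,1pm) (11am,11am,12pm,2pm) (11am,11am,12pm,3pm) (11am,11am,1pm,12pm) (11am,11am,1pm,1pm) (11am,11am,1pm,2pm) (11am,11am,1pm,3pm) (11am,11am,2pm,12pm) (11am,11am,2pm,1pm) (11am,11am,2pm,2pm) (11am,11am,2pm,3pm) (11am,11am,3pm,12pm) (11am,11am,3pm,1pm) (11am,11am,3pm,2pm) (11am,11am,3pm,3pm) — 16.
Demo=12pm: (12pm,12pm,1pm,1pm) (12pm,12pm,1pm,2pm) (12pm,12pm,1pm,3pm) (12pm,12pm,2pm,1pm) (12pm,12pm,2pm,2pm) (12pm,12pm,2pm,3pm) (12pm,12pm,3pm,1pm) (12pm,12pm,3pm,2pm) (12pm,12pm,3pm,3pm) — 9.
Demo=1pm: (1pm,1pm,2pm,2pm) (1pm,1pm,2pm,3pm) (1pm,1pm,3pm,2pm) (1pm,1pm,3pm,3pm) — 4.
Demo=2pm: (2pm,2pm,3pm,3pm) — 1.
Summing: 25 + 16 + 9 + 4 + 1 = 55.

55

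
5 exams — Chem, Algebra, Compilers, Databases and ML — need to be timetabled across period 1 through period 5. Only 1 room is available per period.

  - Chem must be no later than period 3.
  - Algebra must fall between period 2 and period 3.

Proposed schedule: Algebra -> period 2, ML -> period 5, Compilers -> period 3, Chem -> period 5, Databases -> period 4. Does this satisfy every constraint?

Invalid. Chem must be no later than period 3.

Algebra must fall between period 2 and period 3 — holds.
Chem must be no later than period 3 — violated.
Only 1 room is available per period — violated.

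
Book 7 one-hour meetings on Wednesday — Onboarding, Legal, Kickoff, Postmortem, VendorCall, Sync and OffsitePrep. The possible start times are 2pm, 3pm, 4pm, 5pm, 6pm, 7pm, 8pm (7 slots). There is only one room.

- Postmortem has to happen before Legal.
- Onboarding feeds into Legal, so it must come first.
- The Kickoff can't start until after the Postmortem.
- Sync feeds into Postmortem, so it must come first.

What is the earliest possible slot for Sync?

Downstream work caps Sync at 6pm.
Sync at 2pm is achievable: OffsitePrep -> 8pm, Postmortem -> 3pm, Onboarding -> 4pm, Legal -> 5pm, Kickoff -> 6pm, VendorCall -> 7pm, Sync -> 2pm.

2pm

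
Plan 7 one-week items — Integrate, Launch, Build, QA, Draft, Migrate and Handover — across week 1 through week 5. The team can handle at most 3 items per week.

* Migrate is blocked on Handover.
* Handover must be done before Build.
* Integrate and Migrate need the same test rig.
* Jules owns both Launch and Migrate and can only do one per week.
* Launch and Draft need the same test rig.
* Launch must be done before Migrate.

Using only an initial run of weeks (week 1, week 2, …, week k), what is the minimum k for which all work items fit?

The precedence chain requires at least 2 distinct weeks.
With at most 3 per week and 7 work items, at least 3 weeks are needed.
3 works (last occupied week: week 3): for example Build -> week 2; Migrate -> week 2; Launch -> week 1; QA -> week 2; Integrate -> week 1; Draft -> week 3; Handover -> week 1.

3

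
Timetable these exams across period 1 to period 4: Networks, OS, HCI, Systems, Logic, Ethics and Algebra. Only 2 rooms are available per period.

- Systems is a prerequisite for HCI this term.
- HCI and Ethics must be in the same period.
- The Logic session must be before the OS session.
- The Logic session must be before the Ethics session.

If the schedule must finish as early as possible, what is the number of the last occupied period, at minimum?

The precedence chain requires at least 2 distinct periods.
With at most 2 per period and 7 exams, at least 4 periods are needed.
4 works (last occupied period: period 4): for example OS in period 2; Systems in period 1; Logic in period 1; HCI in period 3; Networks in period 2; Ethics in period 3; Algebra in period 4.

4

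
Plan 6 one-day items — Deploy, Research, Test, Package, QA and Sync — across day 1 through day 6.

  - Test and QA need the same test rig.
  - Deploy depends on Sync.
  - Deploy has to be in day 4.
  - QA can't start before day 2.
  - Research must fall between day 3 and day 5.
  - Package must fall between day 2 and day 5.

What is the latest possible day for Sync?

day 3

Downstream work caps Sync at day 3.
Sync at day 3 is achievable: Deploy=day 4; Package=day 2; Sync=day 3; QA=day 2; Test=day 1; Research=day 3.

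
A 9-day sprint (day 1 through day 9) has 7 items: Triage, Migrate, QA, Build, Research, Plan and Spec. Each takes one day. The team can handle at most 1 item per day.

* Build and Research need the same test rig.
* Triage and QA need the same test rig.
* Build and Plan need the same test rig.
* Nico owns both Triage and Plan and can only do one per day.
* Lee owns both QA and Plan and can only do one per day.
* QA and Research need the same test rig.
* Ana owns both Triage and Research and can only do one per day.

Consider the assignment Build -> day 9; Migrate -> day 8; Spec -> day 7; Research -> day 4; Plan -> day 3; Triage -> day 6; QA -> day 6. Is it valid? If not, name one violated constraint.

No — it violates: Triage and QA need the same test rig

Build and Research need the same test rig — holds.
Build and Plan need the same test rig — holds.
Triage and QA need the same test rig — violated.
Ana owns both Triage and Research and can only do one per day — holds.
QA and Research need the same test rig — holds.
Nico owns both Triage and Plan and can only do one per day — holds.
Lee owns both QA and Plan and can only do one per day — holds.
The team can handle at most 1 item per day — violated.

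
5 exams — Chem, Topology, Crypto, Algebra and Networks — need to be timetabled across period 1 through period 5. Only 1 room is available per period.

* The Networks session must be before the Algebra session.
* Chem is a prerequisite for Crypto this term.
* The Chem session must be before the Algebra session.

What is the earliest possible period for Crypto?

period 2

Precedence pushes Crypto to at least period 2.
Crypto at period 2 is achievable: Topology=period 5, Crypto=period 2, Chem=period 1, Algebra=period 4, Networks=period 3.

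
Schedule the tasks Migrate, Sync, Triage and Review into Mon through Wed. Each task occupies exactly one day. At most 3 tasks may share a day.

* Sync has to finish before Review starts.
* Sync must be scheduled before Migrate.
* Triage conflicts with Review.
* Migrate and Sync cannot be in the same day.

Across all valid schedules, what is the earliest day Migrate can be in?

Tue

Precedence pushes Migrate to at least Tue.
Migrate at Tue is achievable: Migrate=Tue, Triage=Mon, Sync=Mon, Review=Tue.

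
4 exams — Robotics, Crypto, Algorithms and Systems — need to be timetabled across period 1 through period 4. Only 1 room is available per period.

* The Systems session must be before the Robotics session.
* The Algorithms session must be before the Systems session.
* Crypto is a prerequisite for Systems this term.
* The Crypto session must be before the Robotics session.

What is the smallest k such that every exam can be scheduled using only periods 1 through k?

4

The precedence chain requires at least 3 distinct periods.
With at most 1 per period and 4 exams, at least 4 periods are needed.
4 works (last occupied period: period 4): for example Systems -> period 3, Crypto -> period 1, Algorithms -> period 2, Robotics -> period 4.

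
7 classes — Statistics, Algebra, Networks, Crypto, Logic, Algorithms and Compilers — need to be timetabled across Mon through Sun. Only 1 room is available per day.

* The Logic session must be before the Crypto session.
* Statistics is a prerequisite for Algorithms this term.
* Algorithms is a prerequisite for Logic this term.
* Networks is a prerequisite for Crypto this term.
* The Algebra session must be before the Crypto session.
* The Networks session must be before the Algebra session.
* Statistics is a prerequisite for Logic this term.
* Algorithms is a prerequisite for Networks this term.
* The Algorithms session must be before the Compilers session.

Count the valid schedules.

Splitting on Algebra: it can be Thu (3), Fri (6), Sat (6). Listing each branch's schedules as (Statistics, Networks, Crypto, Logic, Algorithms, Compilers):
Algebra=Thu: (Mon,Wed,Sat,Fri,Tue,Sun) (Mon,Wed,Sun,Fri,Tue,Sat) (Mon,Wed,Sun,Sat,Tue,Fri) — 3.
Algebra=Fri: (Mon,Wed,Sat,Thu,Tue,Sun) (Mon,Wed,Sun,Thu,Tue,Sat) (Mon,Wed,Sun,Sat,Tue,Thu) (Mon,Thu,Sat,Wed,Tue,Sun) (Mon,Thu,Sun,Wed,Tue,Sat) (Mon,Thu,Sun,Sat,Tue,Wed) — 6.
Algebra=Sat: (Mon,Wed,Sun,Thu,Tue,Fri) (Mon,Wed,Sun,Fri,Tue,Thu) (Mon,Thu,Sun,Wed,Tue,Fri) (Mon,Thu,Sun,Fri,Tue,Wed) (Mon,Fri,Sun,Wed,Tue,Thu) (Mon,Fri,Sun,Thu,Tue,Wed) — 6.
Summing: 3 + 6 + 6 = 15.

15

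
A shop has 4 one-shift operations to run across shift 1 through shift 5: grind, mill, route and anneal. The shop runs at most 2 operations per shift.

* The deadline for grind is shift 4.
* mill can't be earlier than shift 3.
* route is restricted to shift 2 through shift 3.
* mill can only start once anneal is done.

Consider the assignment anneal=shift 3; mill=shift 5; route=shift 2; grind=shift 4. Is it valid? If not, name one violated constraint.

Yes, all constraints hold

route is restricted to shift 2 through shift 3 — holds.
The shop runs at most 2 operations per shift — holds.
mill can only start once anneal is done — holds.
The deadline for grind is shift 4 — holds.
mill can't be earlier than shift 3 — holds.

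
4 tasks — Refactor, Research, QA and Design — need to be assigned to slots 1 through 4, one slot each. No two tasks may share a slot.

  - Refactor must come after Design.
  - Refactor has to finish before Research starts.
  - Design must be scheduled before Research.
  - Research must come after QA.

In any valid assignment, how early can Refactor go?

Precedence pushes Refactor to at least 2; downstream work caps Refactor at 3.
Refactor at 2 is achievable: QA=3, Design=1, Refactor=2, Research=4.

2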